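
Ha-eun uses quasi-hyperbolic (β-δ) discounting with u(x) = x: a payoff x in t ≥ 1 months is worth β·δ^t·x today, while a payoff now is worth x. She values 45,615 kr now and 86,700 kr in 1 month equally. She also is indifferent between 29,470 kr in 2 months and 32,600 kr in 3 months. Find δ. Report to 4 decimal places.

From the later pair, β·δ^2·29470 = β·δ^3·32600; dividing through, δ = 29470/32600 = 0.90399.

δ ≈ 0.9040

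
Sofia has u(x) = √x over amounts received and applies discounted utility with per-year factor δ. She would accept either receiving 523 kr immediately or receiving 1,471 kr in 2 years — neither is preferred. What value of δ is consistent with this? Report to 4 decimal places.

Indifference means u(523) = δ^2 · u(1471), so δ^2 = u(523)/u(1471).
Since u(x) = √x, δ^2 = √(523/1471) = 0.59627.
So δ = 0.59627^(1/2) ≈ 0.7722.

δ ≈ 0.7722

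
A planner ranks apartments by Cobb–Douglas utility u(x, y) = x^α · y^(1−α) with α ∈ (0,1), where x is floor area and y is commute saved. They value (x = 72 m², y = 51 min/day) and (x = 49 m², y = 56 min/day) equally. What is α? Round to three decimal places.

The Cobb–Douglas utilities coincide, so 72^α·51^(1−α) = 49^α·56^(1−α).
Rearrange to (72/49)^α = (56/51)^(1−α) and take logs: α·0.384846 = (1−α)·0.093526.
So α/(1−α) = (0.093526)/(0.384846) = 0.243022, and α = 0.243022/1.243022 ≈ 0.196.

α ≈ 0.196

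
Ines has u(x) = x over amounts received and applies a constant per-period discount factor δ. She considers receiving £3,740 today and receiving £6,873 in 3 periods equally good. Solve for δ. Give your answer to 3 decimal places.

δ ≈ 0.816

Indifference means u(3740) = δ^3 · u(6873), so δ^3 = u(3740)/u(6873).
With u(x) = x: δ^3 = 3740/6873 = 0.54416.
So δ = 0.54416^(1/3) ≈ 0.816.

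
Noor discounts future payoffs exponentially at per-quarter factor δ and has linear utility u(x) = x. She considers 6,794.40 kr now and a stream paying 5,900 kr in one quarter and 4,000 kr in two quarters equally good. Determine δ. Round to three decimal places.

δ ≈ 0.760

The stream is worth 5900δ + 4000δ² today, so 5900δ + 4000δ² = 6794.40.
So 4000δ² + 5900δ − 6794.40 = 0.
The positive root is δ = [−5900 + √(5900² + 4·4000·6794.40)] / (2·4000) = (−5900 + 11980.000)/8000 ≈ 0.760.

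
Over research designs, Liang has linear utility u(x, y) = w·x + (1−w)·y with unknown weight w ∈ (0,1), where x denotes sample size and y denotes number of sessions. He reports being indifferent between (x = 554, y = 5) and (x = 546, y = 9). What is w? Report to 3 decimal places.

w = 0.333

u(554,5) = u(546,9) means w·554 + (1−w)·5 = w·546 + (1−w)·9.
w·(554−546) = (1−w)·(9−5), i.e. w·8 = (1−w)·4.
So w/(1−w) = 4/8 = 0.5000, giving w = 4/(8+4) = 0.333.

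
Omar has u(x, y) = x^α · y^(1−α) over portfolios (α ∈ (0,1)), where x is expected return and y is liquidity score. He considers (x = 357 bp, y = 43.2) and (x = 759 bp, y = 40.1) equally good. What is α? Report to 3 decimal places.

Set the two utilities equal: 357^α·43.2^(1−α) = 759^α·40.1^(1−α).
(357/759)^α = (40.1/43.2)^(1−α); take logs: α·ln(357/759) = (1−α)·ln(40.1/43.2), i.e. α·-0.754266 = (1−α)·-0.074464.
With A = -0.754266 and B = -0.074464: α·A = (1−α)·B, so α = B/(A+B) = -0.074464/-0.828730 ≈ 0.090.

α ≈ 0.090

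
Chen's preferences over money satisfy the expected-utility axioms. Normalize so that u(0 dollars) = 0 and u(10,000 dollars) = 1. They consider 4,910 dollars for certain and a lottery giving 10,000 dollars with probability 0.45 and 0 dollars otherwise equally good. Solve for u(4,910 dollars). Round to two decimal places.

The indifference gives u(4,910 dollars) = 0.45·u(10,000 dollars) + 0.55·u(0 dollars) = 0.45·1 + 0.55·0 = 0.45.

0.45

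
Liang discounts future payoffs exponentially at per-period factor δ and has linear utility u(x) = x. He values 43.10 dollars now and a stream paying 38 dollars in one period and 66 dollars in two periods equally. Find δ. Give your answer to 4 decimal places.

δ ≈ 0.5700

The stream is worth 38δ + 66δ² today, so 38δ + 66δ² = 43.10.
That is, 66δ² + 38δ − 43.10 = 0, a quadratic in δ.
By the quadratic formula (taking the positive root), δ = (−38 + √12822.40) / 132 ≈ 0.5700.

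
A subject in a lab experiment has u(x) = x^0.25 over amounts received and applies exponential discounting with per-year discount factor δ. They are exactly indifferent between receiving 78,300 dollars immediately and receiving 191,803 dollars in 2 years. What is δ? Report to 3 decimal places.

Indifference means u(78300) = δ^2 · u(191803), so δ^2 = u(78300)/u(191803).
With u(x) = x^0.25: δ^2 = 78300^0.25/191803^0.25 = (78300/191803)^0.25 = 0.79933.
Taking the square root: δ = 0.79933^(1/2) ≈ 0.894.

δ ≈ 0.894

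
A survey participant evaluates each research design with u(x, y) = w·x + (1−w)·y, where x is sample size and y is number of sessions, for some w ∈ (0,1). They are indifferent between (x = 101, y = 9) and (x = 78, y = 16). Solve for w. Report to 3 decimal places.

w = 0.233

Indifference: w·101 + (1−w)·9 = w·78 + (1−w)·16.
Rearranging, 23·w − 7·(1−w) = 0.
Hence w = 7/(23+7) = 7/30 = 0.233.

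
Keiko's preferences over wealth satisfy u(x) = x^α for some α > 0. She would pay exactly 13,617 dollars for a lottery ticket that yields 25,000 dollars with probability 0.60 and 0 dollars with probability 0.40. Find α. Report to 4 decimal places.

α ≈ 0.8408

Since u(0) = 0, the lottery's EU is 0.60·25000^α.
Equating: 13617^α = 0.60·25000^α, i.e. 0.5447^α = 0.60.
α = ln(0.60) / ln(13617/25000) = -0.5108256/-0.6075568 ≈ 0.8408.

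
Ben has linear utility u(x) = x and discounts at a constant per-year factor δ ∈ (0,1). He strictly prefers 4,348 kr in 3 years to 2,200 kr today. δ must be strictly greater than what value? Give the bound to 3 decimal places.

Under u(x) = x this choice says 2200 < δ^3·4348.
Dividing by 4348: δ^3 > 0.50598. Both sides are positive, so the cube root keeps the direction.
δ > (2200/4348)^(1/3) ≈ 0.797.

δ > 0.797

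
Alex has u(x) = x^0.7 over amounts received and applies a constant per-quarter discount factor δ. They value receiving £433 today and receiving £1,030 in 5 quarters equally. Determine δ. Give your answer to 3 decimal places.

Indifference means u(433) = δ^5 · u(1030), so δ^5 = u(433)/u(1030).
Since u(x) = x^0.7, δ^5 = (433/1030)^0.7 = 0.42039^0.7 = 0.54520.
Hence δ = (0.54520)^(1/5) = 0.88575.

δ ≈ 0.886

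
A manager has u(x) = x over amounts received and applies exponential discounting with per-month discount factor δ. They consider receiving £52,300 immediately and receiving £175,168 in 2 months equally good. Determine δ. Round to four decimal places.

Indifference means u(52300) = δ^2 · u(175168), so δ^2 = u(52300)/u(175168).
With u(x) = x: δ^2 = 52300/175168 = 0.29857.
Taking the square root: δ = 0.29857^(1/2) ≈ 0.5464.

δ ≈ 0.5464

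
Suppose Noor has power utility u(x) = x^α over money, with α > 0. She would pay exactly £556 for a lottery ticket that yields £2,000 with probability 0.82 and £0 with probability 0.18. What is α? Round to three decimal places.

α ≈ 0.155

EU(lottery) = 0.82·2000^α + 0.18·0 = 0.82·2000^α.
Indifference: 556^α = 0.82·2000^α, so (556/2000)^α = 0.82.
Taking logs: α·ln(556/2000) = ln(0.82), so α = -0.198451 / -1.280134 ≈ 0.155.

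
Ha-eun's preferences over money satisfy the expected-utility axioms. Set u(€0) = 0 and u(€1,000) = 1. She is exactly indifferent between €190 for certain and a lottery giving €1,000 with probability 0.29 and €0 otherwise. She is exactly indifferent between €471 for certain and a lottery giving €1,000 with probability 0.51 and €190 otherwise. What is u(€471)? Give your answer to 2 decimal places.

0.65

The first gamble pins u(€190): it must equal 0.29·1 + 0.71·0 = 0.29.
The second indifference gives u(€471) = 0.51·u(€1,000) + 0.49·u(€190) = 0.51·1.00 + 0.49·0.29 = 0.6521.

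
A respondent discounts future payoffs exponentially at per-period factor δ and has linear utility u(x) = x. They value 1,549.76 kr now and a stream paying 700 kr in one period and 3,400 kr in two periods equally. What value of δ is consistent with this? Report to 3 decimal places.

δ ≈ 0.580

Equating present values: 1549.76 = 700δ + 3400δ².
That is, 3400δ² + 700δ − 1549.76 = 0, a quadratic in δ.
δ = (−700 + √(700² + 4·3400·1549.76)) / (2·3400) = (−700 + √21566736.00) / 6800 ≈ 0.580.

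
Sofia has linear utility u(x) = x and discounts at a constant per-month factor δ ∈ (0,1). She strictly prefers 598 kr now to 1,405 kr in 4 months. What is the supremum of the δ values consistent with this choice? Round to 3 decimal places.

Under u(x) = x this choice says 598 > δ^4·1405.
Hence δ^4 < 598/1405 = 0.42562, and x ↦ x^(1/4) is increasing on (0,∞).
δ < (598/1405)^(1/4) ≈ 0.808.

δ < 0.808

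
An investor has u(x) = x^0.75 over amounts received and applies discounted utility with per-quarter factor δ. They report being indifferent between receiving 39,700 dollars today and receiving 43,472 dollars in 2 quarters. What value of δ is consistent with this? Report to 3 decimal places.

The payoff in 2 quarters is discounted by δ^2, so u(39700) = δ^2·u(43472) and δ^2 = u(39700)/u(43472).
With u(x) = x^0.75: δ^2 = 39700^0.75/43472^0.75 = (39700/43472)^0.75 = 0.93419.
Taking the square root: δ = 0.93419^(1/2) ≈ 0.967.

δ ≈ 0.967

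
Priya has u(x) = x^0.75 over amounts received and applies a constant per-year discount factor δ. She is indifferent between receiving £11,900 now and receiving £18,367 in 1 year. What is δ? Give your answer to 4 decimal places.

The payoff in 1 year is discounted by δ, so u(11900) = δ·u(18367) and δ = u(11900)/u(18367).
Since u(x) = x^0.75, δ = (11900/18367)^0.75 = 0.64790^0.75 = 0.72216.

δ ≈ 0.7222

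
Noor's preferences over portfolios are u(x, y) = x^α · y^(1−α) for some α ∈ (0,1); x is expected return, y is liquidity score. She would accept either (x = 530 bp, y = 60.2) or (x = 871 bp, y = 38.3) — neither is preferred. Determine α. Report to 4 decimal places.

The Cobb–Douglas utilities coincide, so 530^α·60.2^(1−α) = 871^α·38.3^(1−α).
(530/871)^α = (38.3/60.2)^(1−α); take logs: α·ln(530/871) = (1−α)·ln(38.3/60.2), i.e. α·-0.4967650 = (1−α)·-0.4522225.
Thus α·(-0.9489875) = -0.4522225, so α = -0.4522225/-0.9489875 ≈ 0.4765.

α ≈ 0.4765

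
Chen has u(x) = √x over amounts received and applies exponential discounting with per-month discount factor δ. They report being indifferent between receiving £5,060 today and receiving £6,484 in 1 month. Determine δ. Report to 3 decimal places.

δ ≈ 0.883

The payoff in 1 month is discounted by δ, so u(5060) = δ·u(6484) and δ = u(5060)/u(6484).
With u(x) = √x: δ = √5060/√6484 = √(5060/6484) = 0.88339.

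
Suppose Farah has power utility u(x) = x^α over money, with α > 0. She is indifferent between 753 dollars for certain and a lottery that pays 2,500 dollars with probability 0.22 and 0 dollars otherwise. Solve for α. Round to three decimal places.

EU(lottery) = 0.22·2500^α + 0.78·0 = 0.22·2500^α.
Setting u(753) equal to that: 753^α = 0.22·2500^α ⇒ (753/2500)^α = 0.22.
Taking logs: α·ln(753/2500) = ln(0.22), so α = -1.514128 / -1.199981 ≈ 1.262.

α ≈ 1.262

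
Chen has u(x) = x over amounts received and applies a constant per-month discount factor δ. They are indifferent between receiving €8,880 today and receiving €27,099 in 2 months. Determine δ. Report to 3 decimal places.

δ ≈ 0.572

The payoff in 2 months is discounted by δ^2, so u(8880) = δ^2·u(27099) and δ^2 = u(8880)/u(27099).
With u(x) = x: δ^2 = 8880/27099 = 0.32769.
Taking the square root: δ = 0.32769^(1/2) ≈ 0.572.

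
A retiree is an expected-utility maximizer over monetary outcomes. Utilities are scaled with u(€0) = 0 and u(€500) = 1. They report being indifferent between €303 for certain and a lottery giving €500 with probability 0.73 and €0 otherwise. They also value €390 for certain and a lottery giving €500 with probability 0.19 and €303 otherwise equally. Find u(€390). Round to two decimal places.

0.78

From the first indifference, u(€303) = 0.73·u(€500) + 0.27·u(€0) = 0.73·1 + 0.27·0 = 0.73.
The second indifference gives u(€390) = 0.19·u(€500) + 0.81·u(€303) = 0.19·1.00 + 0.81·0.73 = 0.7813.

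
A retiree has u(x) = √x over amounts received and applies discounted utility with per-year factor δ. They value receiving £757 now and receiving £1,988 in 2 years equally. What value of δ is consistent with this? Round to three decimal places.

δ ≈ 0.786

The payoff in 2 years is discounted by δ^2, so u(757) = δ^2·u(1988) and δ^2 = u(757)/u(1988).
Since u(x) = √x, δ^2 = √(757/1988) = 0.61708.
Taking the square root: δ = 0.61708^(1/2) ≈ 0.786.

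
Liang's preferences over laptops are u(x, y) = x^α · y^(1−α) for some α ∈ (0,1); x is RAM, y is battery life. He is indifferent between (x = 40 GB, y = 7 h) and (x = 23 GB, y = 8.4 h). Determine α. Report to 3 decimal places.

Indifference: 40^α · 7^(1−α) = 23^α · 8.4^(1−α).
Taking logs: α·ln 40 + (1−α)·ln 7 = α·ln 23 + (1−α)·ln 8.4, i.e. α·0.553385 = (1−α)·0.182322.
Thus α·(0.735707) = 0.182322, so α = 0.182322/0.735707 ≈ 0.248.

α ≈ 0.248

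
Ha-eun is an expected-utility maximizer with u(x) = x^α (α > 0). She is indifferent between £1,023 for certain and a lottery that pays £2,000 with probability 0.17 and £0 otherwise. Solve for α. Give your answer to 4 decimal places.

α ≈ 2.6431

The lottery's expected utility is 0.17·u(2000) + 0.83·u(0) = 0.17·2000^α (since u(0) = 0 for α > 0).
Equating: 1023^α = 0.17·2000^α, i.e. 0.5115^α = 0.17.
Taking logs: α·ln(1023/2000) = ln(0.17), so α = -1.7719568 / -0.6704077 ≈ 2.6431.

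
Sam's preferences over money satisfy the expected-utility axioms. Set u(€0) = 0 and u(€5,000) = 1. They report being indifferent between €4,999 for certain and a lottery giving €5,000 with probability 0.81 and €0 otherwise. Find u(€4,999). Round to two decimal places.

0.81

By the standard-gamble method, u(€4,999) is just the indifference probability on the best outcome: 0.81.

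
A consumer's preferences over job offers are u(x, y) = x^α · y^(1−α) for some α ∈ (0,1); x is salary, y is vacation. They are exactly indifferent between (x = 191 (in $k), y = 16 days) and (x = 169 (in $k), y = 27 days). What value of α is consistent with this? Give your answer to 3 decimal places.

The Cobb–Douglas utilities coincide, so 191^α·16^(1−α) = 169^α·27^(1−α).
(191/169)^α = (27/16)^(1−α); take logs: α·ln(191/169) = (1−α)·ln(27/16), i.e. α·0.122375 = (1−α)·0.523248.
With A = 0.122375 and B = 0.523248: α·A = (1−α)·B, so α = B/(A+B) = 0.523248/0.645623 ≈ 0.810.

α ≈ 0.810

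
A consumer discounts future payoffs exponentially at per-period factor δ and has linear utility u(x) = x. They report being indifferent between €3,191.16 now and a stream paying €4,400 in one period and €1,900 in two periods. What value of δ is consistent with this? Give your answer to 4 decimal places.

δ ≈ 0.5800

Present value of the stream is 4400·δ + 1900·δ². Indifference gives 4400δ + 1900δ² = 3191.16.
That is, 1900δ² + 4400δ − 3191.16 = 0, a quadratic in δ.
The positive root is δ = [−4400 + √(4400² + 4·1900·3191.16)] / (2·1900) = (−4400 + 6604.000)/3800 ≈ 0.5800.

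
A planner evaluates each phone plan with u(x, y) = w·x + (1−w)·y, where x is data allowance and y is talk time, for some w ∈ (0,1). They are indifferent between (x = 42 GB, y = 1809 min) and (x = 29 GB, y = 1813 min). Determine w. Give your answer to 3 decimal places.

u(42,1809) = u(29,1813) means w·42 + (1−w)·1809 = w·29 + (1−w)·1813.
Rearranging, 13·w − 4·(1−w) = 0.
So w/(1−w) = 4/13 = 0.3077, giving w = 4/(13+4) = 0.235.

w = 0.235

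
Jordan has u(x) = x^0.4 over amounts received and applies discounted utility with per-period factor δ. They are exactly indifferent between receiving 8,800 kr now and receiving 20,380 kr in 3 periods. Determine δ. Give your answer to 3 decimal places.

δ ≈ 0.894

Equating discounted utilities: u(8800) = δ^3·u(20380) ⇒ δ^3 = u(8800)/u(20380).
With u(x) = x^0.4: δ^3 = 8800^0.4/20380^0.4 = (8800/20380)^0.4 = 0.71468.
Hence δ = (0.71468)^(1/3) = 0.89407.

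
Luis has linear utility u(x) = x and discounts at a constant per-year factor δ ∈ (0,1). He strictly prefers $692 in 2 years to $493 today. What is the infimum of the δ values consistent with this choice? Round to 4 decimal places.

The preference means 493 < δ^2·692.
Dividing by 692: δ^2 > 0.71243. Both sides are positive, so the square root keeps the direction.
δ > 0.71243^(1/2) = 0.8441.

δ > 0.8441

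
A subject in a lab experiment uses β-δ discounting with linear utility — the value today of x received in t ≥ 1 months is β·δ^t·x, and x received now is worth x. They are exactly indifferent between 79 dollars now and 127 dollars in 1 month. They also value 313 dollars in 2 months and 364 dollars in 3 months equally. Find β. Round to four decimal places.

β ≈ 0.7234

The second indifference involves only future payoffs, so β cancels: β·δ^2·313 = β·δ^3·364, giving δ = 313/364 = 0.85989.
Substituting δ into 79 = β·δ·127: β = 79/(109.206) ≈ 0.7234.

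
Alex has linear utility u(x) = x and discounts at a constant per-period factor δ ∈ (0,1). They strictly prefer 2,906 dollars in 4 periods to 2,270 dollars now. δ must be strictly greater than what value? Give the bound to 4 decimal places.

δ > 0.9401

Comparing present values: 2270 < δ^4·2906.
Dividing by 2906: δ^4 > 0.78114. Both sides are positive, so the 4th root keeps the direction.
δ > (2270/2906)^(1/4) ≈ 0.9401.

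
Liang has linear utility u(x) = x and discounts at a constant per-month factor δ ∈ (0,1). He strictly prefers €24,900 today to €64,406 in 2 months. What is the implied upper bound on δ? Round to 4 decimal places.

The preference means 24900 > δ^2·64406.
Hence δ^2 < 24900/64406 = 0.38661, and x ↦ x^(1/2) is increasing on (0,∞).
δ < 0.38661^(1/2) = 0.6218.

δ < 0.6218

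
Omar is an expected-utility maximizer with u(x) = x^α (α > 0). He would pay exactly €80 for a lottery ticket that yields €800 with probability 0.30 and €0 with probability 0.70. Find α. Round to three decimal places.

α ≈ 0.523

Since u(0) = 0, the lottery's EU is 0.30·800^α.
Setting u(80) equal to that: 80^α = 0.30·800^α ⇒ (80/800)^α = 0.30.
Taking logs: α·ln(80/800) = ln(0.30), so α = -1.203973 / -2.302585 ≈ 0.523.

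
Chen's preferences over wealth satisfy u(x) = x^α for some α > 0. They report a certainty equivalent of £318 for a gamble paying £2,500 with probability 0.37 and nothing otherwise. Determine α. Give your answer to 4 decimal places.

EU(lottery) = 0.37·2500^α + 0.63·0 = 0.37·2500^α.
Equating: 318^α = 0.37·2500^α, i.e. 0.1272^α = 0.37.
α = ln(0.37) / ln(318/2500) = -0.9942523/-2.0619946 ≈ 0.4822.

α ≈ 0.4822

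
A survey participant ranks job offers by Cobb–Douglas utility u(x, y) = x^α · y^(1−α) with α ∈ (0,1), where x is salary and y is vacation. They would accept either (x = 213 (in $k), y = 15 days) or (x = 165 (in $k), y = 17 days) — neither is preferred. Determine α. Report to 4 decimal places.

α ≈ 0.3289

Set the two utilities equal: 213^α·15^(1−α) = 165^α·17^(1−α).
Taking logs: α·ln 213 + (1−α)·ln 15 = α·ln 165 + (1−α)·ln 17, i.e. α·0.2553467 = (1−α)·0.1251631.
With A = 0.2553467 and B = 0.1251631: α·A = (1−α)·B, so α = B/(A+B) = 0.1251631/0.3805098 ≈ 0.3289.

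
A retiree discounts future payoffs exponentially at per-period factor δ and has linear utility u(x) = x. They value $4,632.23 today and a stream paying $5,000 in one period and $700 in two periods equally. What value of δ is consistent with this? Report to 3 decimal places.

δ ≈ 0.830

Equating present values: 4632.23 = 5000δ + 700δ².
That is, 700δ² + 5000δ − 4632.23 = 0, a quadratic in δ.
The positive root is δ = [−5000 + √(5000² + 4·700·4632.23)] / (2·700) = (−5000 + 6162.000)/1400 ≈ 0.830.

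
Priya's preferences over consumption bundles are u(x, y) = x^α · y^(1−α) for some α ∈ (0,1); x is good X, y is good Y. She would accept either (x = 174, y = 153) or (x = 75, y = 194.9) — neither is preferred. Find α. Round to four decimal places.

Indifference: 174^α · 153^(1−α) = 75^α · 194.9^(1−α).
Taking logs: α·ln 174 + (1−α)·ln 153 = α·ln 75 + (1−α)·ln 194.9, i.e. α·0.8415672 = (1−α)·0.2420487.
Thus α·(1.0836159) = 0.2420487, so α = 0.2420487/1.0836159 ≈ 0.2234.

α ≈ 0.2234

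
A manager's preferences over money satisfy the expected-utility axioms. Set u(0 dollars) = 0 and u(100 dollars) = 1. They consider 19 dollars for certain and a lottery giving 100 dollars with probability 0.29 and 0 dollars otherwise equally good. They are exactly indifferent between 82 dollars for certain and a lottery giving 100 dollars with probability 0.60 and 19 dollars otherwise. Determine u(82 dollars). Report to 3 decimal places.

First, u(19 dollars) = 0.29·u(100 dollars) + 0.71·u(0 dollars) = 0.29.
Chaining: u(82 dollars) = 0.60·1.00 + 0.40·0.29 = 0.7160.

0.716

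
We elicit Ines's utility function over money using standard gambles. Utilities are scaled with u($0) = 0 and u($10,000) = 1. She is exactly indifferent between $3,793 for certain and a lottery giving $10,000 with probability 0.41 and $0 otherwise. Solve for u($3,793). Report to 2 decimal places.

By the standard-gamble method, u($3,793) is just the indifference probability on the best outcome: 0.41.

0.41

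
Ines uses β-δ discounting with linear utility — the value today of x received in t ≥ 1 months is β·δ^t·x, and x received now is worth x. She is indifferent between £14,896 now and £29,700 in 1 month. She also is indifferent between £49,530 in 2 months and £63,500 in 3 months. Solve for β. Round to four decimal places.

β ≈ 0.6430

The second indifference involves only future payoffs, so β cancels: β·δ^2·49530 = β·δ^3·63500, giving δ = 49530/63500 = 0.78000.
The first indifference: 14896 = β·δ·29700, so β = 14896/(δ·29700) = 14896/(0.78000·29700) ≈ 0.6430.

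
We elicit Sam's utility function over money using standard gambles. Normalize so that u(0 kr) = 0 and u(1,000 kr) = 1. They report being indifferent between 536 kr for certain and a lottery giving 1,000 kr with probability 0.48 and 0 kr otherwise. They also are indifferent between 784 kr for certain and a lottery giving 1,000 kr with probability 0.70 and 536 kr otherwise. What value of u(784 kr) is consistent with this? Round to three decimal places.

First, u(536 kr) = 0.48·u(1,000 kr) + 0.52·u(0 kr) = 0.48.
Then u(784 kr) = 0.70·u(1,000 kr) + 0.30·u(536 kr) = 0.70·1.00 + 0.30·0.48 = 0.8440.

0.844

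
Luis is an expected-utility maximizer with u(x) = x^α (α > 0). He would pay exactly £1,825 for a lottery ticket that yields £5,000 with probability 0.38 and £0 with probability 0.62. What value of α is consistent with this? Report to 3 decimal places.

Since u(0) = 0, the lottery's EU is 0.38·5000^α.
Setting u(1825) equal to that: 1825^α = 0.38·5000^α ⇒ (1825/5000)^α = 0.38.
α = ln(0.38) / ln(1825/5000) = -0.967584/-1.007858 ≈ 0.960.

α ≈ 0.960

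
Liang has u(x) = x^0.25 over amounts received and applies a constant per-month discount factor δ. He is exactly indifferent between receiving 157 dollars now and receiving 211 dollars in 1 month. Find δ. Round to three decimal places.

δ ≈ 0.929

The payoff in 1 month is discounted by δ, so u(157) = δ·u(211) and δ = u(157)/u(211).
With u(x) = x^0.25: δ = 157^0.25/211^0.25 = (157/211)^0.25 = 0.92876.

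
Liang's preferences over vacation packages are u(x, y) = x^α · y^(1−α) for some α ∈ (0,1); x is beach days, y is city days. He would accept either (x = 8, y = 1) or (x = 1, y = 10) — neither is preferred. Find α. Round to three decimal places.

α ≈ 0.525

The Cobb–Douglas utilities coincide, so 8^α·1^(1−α) = 1^α·10^(1−α).
(8/1)^α = (10/1)^(1−α); take logs: α·ln(8/1) = (1−α)·ln(10/1), i.e. α·2.079442 = (1−α)·2.302585.
With A = 2.079442 and B = 2.302585: α·A = (1−α)·B, so α = B/(A+B) = 2.302585/4.382027 ≈ 0.525.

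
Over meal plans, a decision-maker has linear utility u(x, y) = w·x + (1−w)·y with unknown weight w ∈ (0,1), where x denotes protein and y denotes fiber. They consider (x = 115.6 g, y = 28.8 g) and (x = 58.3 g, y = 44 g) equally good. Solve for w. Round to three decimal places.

Equating utilities: w·115.6 + (1−w)·28.8 = w·58.3 + (1−w)·44.
Collecting terms: w·57.3 = (1−w)·15.2.
So w/(1−w) = 15.2/57.3 = 0.2653, giving w = 15.2/(57.3+15.2) = 0.210.

w = 0.210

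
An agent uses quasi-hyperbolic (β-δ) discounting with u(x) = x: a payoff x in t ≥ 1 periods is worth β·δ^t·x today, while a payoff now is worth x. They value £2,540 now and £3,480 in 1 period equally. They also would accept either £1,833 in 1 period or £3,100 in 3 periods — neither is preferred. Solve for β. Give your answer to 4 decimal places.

β ≈ 0.9492

Both payoffs in the second observation are in the future, so β drops out: δ^1·1833 = δ^3·3100 ⇒ δ^2 = 1833/3100 = 0.59129, so δ = 0.76895.
Substituting δ into 2540 = β·δ·3480: β = 2540/(2675.960) ≈ 0.9492.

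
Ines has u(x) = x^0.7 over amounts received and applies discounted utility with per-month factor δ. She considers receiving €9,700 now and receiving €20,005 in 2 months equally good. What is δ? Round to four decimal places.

Indifference means u(9700) = δ^2 · u(20005), so δ^2 = u(9700)/u(20005).
Since u(x) = x^0.7, δ^2 = (9700/20005)^0.7 = 0.48488^0.7 = 0.60248.
Taking the square root: δ = 0.60248^(1/2) ≈ 0.7762.

δ ≈ 0.7762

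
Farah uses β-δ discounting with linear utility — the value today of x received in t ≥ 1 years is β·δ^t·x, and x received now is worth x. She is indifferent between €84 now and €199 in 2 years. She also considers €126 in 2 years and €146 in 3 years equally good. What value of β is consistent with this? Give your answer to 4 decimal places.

The second indifference involves only future payoffs, so β cancels: β·δ^2·126 = β·δ^3·146, giving δ = 126/146 = 0.86301.
The first indifference: 84 = β·δ^2·199, so β = 84/(δ^2·199) = 84/(0.74479·199) ≈ 0.5667.

β ≈ 0.5667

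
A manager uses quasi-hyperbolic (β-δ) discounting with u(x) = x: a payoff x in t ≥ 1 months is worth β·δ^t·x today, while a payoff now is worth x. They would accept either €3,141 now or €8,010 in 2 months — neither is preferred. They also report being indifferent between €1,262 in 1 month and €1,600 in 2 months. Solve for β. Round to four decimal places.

β ≈ 0.6303

From the later pair, β·δ^1·1262 = β·δ^2·1600; dividing through, δ = 1262/1600 = 0.78875.
Now use the now-vs-future pair: 3141 = β·δ^2·8010 gives β = 3141/(0.62213·8010) ≈ 0.6303.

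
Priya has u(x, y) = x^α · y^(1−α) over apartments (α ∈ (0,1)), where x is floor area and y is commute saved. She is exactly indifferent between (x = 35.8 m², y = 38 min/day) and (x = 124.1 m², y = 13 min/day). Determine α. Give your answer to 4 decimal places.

The Cobb–Douglas utilities coincide, so 35.8^α·38^(1−α) = 124.1^α·13^(1−α).
Rearrange to (35.8/124.1)^α = (13/38)^(1−α) and take logs: α·-1.2431398 = (1−α)·-1.0726368.
Thus α·(-2.3157766) = -1.0726368, so α = -1.0726368/-2.3157766 ≈ 0.4632.

α ≈ 0.4632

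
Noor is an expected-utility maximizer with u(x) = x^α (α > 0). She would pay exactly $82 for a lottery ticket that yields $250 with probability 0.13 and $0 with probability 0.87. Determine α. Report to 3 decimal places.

Since u(0) = 0, the lottery's EU is 0.13·250^α.
Setting u(82) equal to that: 82^α = 0.13·250^α ⇒ (82/250)^α = 0.13.
α = ln(0.13) / ln(82/250) = -2.040221/-1.114742 ≈ 1.830.

α ≈ 1.830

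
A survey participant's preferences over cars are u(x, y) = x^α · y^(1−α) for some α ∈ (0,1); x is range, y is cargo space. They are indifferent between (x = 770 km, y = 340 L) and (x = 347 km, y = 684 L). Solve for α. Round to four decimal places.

The Cobb–Douglas utilities coincide, so 770^α·340^(1−α) = 347^α·684^(1−α).
Rearrange to (770/347)^α = (684/340)^(1−α) and take logs: α·0.7970657 = (1−α)·0.6990123.
So α/(1−α) = (0.6990123)/(0.7970657) = 0.8769820, and α = 0.8769820/1.8769820 ≈ 0.4672.

α ≈ 0.4672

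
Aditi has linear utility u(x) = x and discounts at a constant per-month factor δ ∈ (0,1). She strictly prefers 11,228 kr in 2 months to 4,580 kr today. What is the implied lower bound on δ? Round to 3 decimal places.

δ > 0.639

The preference means 4580 < δ^2·11228.
Dividing by 11228: δ^2 > 0.40791. Both sides are positive, so the square root keeps the direction.
δ > 0.40791^(1/2) = 0.639.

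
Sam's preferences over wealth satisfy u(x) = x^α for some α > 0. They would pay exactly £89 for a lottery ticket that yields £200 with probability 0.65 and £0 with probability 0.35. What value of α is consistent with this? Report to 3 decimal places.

The lottery's expected utility is 0.65·u(200) + 0.35·u(0) = 0.65·200^α (since u(0) = 0 for α > 0).
Setting u(89) equal to that: 89^α = 0.65·200^α ⇒ (89/200)^α = 0.65.
Taking logs: α·ln(89/200) = ln(0.65), so α = -0.430783 / -0.809681 ≈ 0.532.

α ≈ 0.532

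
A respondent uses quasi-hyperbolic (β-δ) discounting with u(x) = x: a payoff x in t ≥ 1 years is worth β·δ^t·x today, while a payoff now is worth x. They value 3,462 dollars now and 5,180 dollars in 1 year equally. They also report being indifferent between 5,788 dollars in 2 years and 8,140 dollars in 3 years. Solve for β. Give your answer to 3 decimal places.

Both payoffs in the second observation are in the future, so β drops out: δ^2·5788 = δ^3·8140 ⇒ δ = 5788/8140 = 0.71106.
The first indifference: 3462 = β·δ·5180, so β = 3462/(δ·5180) = 3462/(0.71106·5180) ≈ 0.940.

β ≈ 0.940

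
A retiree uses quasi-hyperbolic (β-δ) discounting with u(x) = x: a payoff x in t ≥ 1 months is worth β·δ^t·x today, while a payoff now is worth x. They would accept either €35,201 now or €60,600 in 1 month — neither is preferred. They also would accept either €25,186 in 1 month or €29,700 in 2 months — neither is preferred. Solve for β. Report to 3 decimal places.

β ≈ 0.685

The second indifference involves only future payoffs, so β cancels: β·δ^1·25186 = β·δ^2·29700, giving δ = 25186/29700 = 0.84801.
The first indifference: 35201 = β·δ·60600, so β = 35201/(δ·60600) = 35201/(0.84801·60600) ≈ 0.685.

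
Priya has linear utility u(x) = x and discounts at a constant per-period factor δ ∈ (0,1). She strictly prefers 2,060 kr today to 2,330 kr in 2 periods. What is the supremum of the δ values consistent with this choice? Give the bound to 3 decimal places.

The preference means 2060 > δ^2·2330.
Dividing by 2330: δ^2 < 0.88412. Both sides are positive, so the square root keeps the direction.
δ < 0.88412^(1/2) = 0.940.

δ < 0.940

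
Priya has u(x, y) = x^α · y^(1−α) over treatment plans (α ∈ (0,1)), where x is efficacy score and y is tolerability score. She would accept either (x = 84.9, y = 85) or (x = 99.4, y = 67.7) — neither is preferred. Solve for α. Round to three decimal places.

The Cobb–Douglas utilities coincide, so 84.9^α·85^(1−α) = 99.4^α·67.7^(1−α).
(84.9/99.4)^α = (67.7/85)^(1−α); take logs: α·ln(84.9/99.4) = (1−α)·ln(67.7/85), i.e. α·-0.157678 = (1−α)·-0.227565.
With A = -0.157678 and B = -0.227565: α·A = (1−α)·B, so α = B/(A+B) = -0.227565/-0.385243 ≈ 0.591.

α ≈ 0.591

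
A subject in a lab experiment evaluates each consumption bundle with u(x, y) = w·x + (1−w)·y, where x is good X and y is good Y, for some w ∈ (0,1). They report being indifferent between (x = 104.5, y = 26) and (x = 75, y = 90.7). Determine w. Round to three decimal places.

Indifference: w·104.5 + (1−w)·26 = w·75 + (1−w)·90.7.
w·(104.5−75) = (1−w)·(90.7−26), i.e. w·29.5 = (1−w)·64.7.
So w/(1−w) = 64.7/29.5 = 2.1932, giving w = 64.7/(29.5+64.7) = 0.687.

w = 0.687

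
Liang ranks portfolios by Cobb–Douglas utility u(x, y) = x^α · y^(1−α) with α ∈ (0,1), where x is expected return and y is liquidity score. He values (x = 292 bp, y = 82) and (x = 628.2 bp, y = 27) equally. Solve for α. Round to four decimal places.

α ≈ 0.5918

Set the two utilities equal: 292^α·82^(1−α) = 628.2^α·27^(1−α).
Taking logs: α·ln 292 + (1−α)·ln 82 = α·ln 628.2 + (1−α)·ln 27, i.e. α·-0.7661048 = (1−α)·-1.1108824.
Thus α·(-1.8769872) = -1.1108824, so α = -1.1108824/-1.8769872 ≈ 0.5918.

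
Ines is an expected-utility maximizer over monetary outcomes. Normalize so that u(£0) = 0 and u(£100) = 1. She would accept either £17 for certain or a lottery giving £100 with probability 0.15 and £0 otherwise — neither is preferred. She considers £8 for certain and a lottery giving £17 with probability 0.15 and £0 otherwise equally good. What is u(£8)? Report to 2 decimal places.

0.02

The first gamble pins u(£17): it must equal 0.15·1 + 0.85·0 = 0.15.
Then u(£8) = 0.15·u(£17) + 0.85·u(£0) = 0.15·0.15 + 0.85·0.00 = 0.0225.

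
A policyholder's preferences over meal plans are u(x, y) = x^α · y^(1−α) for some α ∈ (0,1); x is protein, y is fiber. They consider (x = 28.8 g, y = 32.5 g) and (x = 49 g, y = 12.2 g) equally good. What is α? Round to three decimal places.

α ≈ 0.648

The Cobb–Douglas utilities coincide, so 28.8^α·32.5^(1−α) = 49^α·12.2^(1−α).
Taking logs: α·ln 28.8 + (1−α)·ln 32.5 = α·ln 49 + (1−α)·ln 12.2, i.e. α·-0.531445 = (1−α)·-0.979804.
Thus α·(-1.511249) = -0.979804, so α = -0.979804/-1.511249 ≈ 0.648.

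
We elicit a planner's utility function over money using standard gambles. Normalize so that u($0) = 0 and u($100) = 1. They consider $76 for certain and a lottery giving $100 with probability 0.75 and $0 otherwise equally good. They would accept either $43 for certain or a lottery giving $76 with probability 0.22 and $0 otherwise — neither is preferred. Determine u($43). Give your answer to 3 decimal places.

0.165

First, u($76) = 0.75·u($100) + 0.25·u($0) = 0.75.
The second indifference gives u($43) = 0.22·u($76) + 0.78·u($0) = 0.22·0.75 + 0.78·0.00 = 0.1650.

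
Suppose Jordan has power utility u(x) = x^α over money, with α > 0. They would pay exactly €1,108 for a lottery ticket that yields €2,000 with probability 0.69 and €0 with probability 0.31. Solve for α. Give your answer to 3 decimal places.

EU(lottery) = 0.69·2000^α + 0.31·0 = 0.69·2000^α.
Setting u(1108) equal to that: 1108^α = 0.69·2000^α ⇒ (1108/2000)^α = 0.69.
Taking logs: α·ln(1108/2000) = ln(0.69), so α = -0.371064 / -0.590591 ≈ 0.628.

α ≈ 0.628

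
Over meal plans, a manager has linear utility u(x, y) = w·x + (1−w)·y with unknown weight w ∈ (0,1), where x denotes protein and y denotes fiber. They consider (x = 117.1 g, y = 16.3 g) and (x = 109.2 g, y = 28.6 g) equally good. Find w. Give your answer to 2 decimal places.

w = 0.61

Indifference: w·117.1 + (1−w)·16.3 = w·109.2 + (1−w)·28.6.
w·(117.1−109.2) = (1−w)·(28.6−16.3), i.e. w·7.9 = (1−w)·12.3.
So w/(1−w) = 12.3/7.9 = 1.5570, giving w = 12.3/(7.9+12.3) = 0.61.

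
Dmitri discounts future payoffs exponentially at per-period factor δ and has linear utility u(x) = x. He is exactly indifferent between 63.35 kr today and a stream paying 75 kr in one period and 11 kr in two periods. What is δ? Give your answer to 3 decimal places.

δ ≈ 0.760

The stream is worth 75δ + 11δ² today, so 75δ + 11δ² = 63.35.
So 11δ² + 75δ − 63.35 = 0.
By the quadratic formula (taking the positive root), δ = (−75 + √8412.40) / 22 ≈ 0.760.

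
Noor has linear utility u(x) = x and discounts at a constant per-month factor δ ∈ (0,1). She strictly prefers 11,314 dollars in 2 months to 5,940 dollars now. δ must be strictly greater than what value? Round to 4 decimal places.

δ > 0.7246

Comparing present values: 5940 < δ^2·11314.
Dividing by 11314: δ^2 > 0.52501. Both sides are positive, so the square root keeps the direction.
δ > (5940/11314)^(1/2) ≈ 0.7246.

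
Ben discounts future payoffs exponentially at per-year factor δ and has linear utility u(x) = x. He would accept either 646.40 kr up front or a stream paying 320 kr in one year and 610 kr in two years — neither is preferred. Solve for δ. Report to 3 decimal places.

δ ≈ 0.800

Present value of the stream is 320·δ + 610·δ². Indifference gives 320δ + 610δ² = 646.40.
So 610δ² + 320δ − 646.40 = 0.
By the quadratic formula (taking the positive root), δ = (−320 + √1679616.00) / 1220 ≈ 0.800.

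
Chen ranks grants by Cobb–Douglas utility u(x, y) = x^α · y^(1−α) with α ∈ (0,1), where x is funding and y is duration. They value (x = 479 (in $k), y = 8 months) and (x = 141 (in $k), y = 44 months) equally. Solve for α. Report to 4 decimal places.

Set the two utilities equal: 479^α·8^(1−α) = 141^α·44^(1−α).
Taking logs: α·ln 479 + (1−α)·ln 8 = α·ln 141 + (1−α)·ln 44, i.e. α·1.2229407 = (1−α)·1.7047481.
Thus α·(2.9276888) = 1.7047481, so α = 1.7047481/2.9276888 ≈ 0.5823.

α ≈ 0.5823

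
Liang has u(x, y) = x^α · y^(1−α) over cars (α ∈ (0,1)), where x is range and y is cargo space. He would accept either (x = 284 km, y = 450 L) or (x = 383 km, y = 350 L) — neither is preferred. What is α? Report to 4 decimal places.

Indifference: 284^α · 450^(1−α) = 383^α · 350^(1−α).
(284/383)^α = (350/450)^(1−α); take logs: α·ln(284/383) = (1−α)·ln(350/450), i.e. α·-0.2990608 = (1−α)·-0.2513144.
With A = -0.2990608 and B = -0.2513144: α·A = (1−α)·B, so α = B/(A+B) = -0.2513144/-0.5503752 ≈ 0.4566.

α ≈ 0.4566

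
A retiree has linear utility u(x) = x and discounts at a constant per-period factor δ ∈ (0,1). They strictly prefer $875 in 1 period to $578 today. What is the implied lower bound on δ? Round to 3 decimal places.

Comparing present values: 578 < δ·875.
So δ > 578/875 = 0.66057.

δ > 0.661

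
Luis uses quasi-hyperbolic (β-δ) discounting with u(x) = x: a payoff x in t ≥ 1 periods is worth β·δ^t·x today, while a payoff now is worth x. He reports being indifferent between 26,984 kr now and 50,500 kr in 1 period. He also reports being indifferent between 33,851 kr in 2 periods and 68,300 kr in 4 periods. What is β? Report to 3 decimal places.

The second indifference involves only future payoffs, so β cancels: β·δ^2·33851 = β·δ^4·68300, giving δ^2 = 33851/68300 = 0.49562, so δ = 0.70400.
The first indifference: 26984 = β·δ·50500, so β = 26984/(δ·50500) = 26984/(0.70400·50500) ≈ 0.759.

β ≈ 0.759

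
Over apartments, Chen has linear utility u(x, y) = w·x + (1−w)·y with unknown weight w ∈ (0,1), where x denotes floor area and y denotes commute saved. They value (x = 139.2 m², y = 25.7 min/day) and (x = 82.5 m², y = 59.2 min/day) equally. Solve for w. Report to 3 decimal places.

Equating utilities: w·139.2 + (1−w)·25.7 = w·82.5 + (1−w)·59.2.
Collecting terms: w·56.7 = (1−w)·33.5.
Hence w = 33.5/(56.7+33.5) = 33.5/90.2 = 0.371.

w = 0.371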